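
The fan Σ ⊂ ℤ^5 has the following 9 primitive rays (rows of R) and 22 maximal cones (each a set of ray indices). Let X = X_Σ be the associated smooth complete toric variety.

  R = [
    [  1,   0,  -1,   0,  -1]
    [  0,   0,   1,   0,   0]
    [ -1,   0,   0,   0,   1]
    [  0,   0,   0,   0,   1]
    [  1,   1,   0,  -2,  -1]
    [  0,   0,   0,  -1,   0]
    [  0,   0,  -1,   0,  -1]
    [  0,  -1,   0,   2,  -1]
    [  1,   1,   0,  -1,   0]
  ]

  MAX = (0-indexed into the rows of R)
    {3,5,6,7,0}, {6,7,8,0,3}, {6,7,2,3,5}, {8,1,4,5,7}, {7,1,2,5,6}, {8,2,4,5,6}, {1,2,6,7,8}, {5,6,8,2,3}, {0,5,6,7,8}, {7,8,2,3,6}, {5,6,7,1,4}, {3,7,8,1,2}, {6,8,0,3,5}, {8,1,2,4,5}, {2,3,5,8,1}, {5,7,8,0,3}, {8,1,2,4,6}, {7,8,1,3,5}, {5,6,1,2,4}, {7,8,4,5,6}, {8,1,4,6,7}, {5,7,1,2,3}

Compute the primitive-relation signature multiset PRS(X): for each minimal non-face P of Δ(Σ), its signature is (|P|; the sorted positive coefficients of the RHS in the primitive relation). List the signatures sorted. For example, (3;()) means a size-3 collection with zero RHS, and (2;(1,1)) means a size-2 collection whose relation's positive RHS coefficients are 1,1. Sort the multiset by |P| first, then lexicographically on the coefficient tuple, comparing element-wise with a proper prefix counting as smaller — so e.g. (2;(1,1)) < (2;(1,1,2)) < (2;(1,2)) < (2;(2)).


The 9 primitive collections of Σ (r=9, n=5):

  P = {0,2}:  v_{0} + v_{2} = v_{3} + v_{6}  so sig = (2;(1,1))
  P = {3,4}:  v_{3} + v_{4} = v_{5} + v_{8}  so sig = (2;(1,1))
  P = {0,1}:  v_{0} + v_{1} = v_{5} + v_{7} + v_{8}  so sig = (2;(1,1,1))
  P = {0,4}:  v_{0} + v_{4} = 2·v_{5} + v_{6} + v_{7} + 2·v_{8}  so sig = (2;(1,1,2,2))
  P = {1,3,6}:  v_{1} + v_{3} + v_{6} = 0  so sig = (3;())
  P = {2,4,7}:  v_{2} + v_{4} + v_{7} = v_{1} + v_{6}  so sig = (3;(1,1))
  P = {2,5,7,8}:  v_{2} + v_{5} + v_{7} + v_{8} = 0  so sig = (4;())
  P = {1,5,6,8}:  v_{1} + v_{5} + v_{6} + v_{8} = v_{4}  so sig = (4;(1))
  P = {3,5,6,7,8}:  v_{3} + v_{5} + v_{6} + v_{7} + v_{8} = v_{0}  so sig = (5;(1))

so the primitive-relation signature multiset is
[(2;(1,1)), (2;(1,1)), (2;(1,1,1)), (2;(1,1,2,2)), (3;()), (3;(1,1)), (4;()), (4;(1)), (5;(1))]


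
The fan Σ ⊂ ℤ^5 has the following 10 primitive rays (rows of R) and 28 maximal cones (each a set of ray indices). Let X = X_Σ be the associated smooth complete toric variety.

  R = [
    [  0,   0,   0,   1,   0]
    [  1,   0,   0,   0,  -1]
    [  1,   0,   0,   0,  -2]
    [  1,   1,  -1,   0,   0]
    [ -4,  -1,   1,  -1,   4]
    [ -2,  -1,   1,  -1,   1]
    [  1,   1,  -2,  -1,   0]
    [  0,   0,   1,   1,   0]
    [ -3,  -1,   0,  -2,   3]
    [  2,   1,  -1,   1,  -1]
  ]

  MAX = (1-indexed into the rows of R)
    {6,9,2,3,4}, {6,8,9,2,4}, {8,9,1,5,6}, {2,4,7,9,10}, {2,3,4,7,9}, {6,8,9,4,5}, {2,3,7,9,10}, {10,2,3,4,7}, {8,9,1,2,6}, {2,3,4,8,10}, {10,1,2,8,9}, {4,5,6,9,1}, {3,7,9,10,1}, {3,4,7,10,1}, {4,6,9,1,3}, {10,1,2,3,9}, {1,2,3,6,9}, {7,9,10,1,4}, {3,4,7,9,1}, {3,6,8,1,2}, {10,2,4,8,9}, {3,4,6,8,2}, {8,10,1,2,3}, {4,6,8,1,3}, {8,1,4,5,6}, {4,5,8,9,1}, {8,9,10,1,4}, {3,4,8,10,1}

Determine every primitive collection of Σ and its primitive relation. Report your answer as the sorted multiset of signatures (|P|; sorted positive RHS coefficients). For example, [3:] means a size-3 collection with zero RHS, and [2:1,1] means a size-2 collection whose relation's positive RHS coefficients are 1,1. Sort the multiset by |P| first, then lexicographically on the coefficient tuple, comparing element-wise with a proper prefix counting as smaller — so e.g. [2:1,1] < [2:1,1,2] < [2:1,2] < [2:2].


12 collections generate NE(X_Σ); each relation:

  {6,10}:  v_{6} + v_{10} = 0 ; sig = [2:]
  {7,8}:  v_{7} + v_{8} = v_{4} ; sig = [2:1]
  {2,5}:  v_{2} + v_{5} = v_{8} + v_{9} ; sig = [2:1,1]
  {6,7}:  v_{6} + v_{7} = v_{3} + v_{4} + v_{9} ; sig = [2:1,1,1]
  {5,10}:  v_{5} + v_{10} = v_{1} + v_{4} + v_{8} + v_{9} ; sig = [2:1,1,1,1]
  {5,7}:  v_{5} + v_{7} = v_{1} + 2·v_{4} + v_{6} + v_{9} ; sig = [2:1,1,1,2]
  {3,5}:  v_{3} + v_{5} = v_{1} + v_{4} + 2·v_{6} ; sig = [2:1,1,2]
  {1,2,4}:  v_{1} + v_{2} + v_{4} = v_{10} ; sig = [3:1]
  {3,8,9}:  v_{3} + v_{8} + v_{9} = v_{6} ; sig = [3:1]
  {1,2,7}:  v_{1} + v_{2} + v_{7} = v_{3} + v_{9} + 2·v_{10} ; sig = [3:1,1,2]
  {3,4,9,10}:  v_{3} + v_{4} + v_{9} + v_{10} = v_{7} ; sig = [4:1]
  {1,4,6,8,9}:  v_{1} + v_{4} + v_{6} + v_{8} + v_{9} = v_{5} ; sig = [5:1]

Signatures (|P|; sorted positive RHS coefficients), sorted:
[[2:], [2:1], [2:1,1], [2:1,1,1], [2:1,1,1,1], [2:1,1,1,2], [2:1,1,2], [3:1], [3:1], [3:1,1,2], [4:1], [5:1]]


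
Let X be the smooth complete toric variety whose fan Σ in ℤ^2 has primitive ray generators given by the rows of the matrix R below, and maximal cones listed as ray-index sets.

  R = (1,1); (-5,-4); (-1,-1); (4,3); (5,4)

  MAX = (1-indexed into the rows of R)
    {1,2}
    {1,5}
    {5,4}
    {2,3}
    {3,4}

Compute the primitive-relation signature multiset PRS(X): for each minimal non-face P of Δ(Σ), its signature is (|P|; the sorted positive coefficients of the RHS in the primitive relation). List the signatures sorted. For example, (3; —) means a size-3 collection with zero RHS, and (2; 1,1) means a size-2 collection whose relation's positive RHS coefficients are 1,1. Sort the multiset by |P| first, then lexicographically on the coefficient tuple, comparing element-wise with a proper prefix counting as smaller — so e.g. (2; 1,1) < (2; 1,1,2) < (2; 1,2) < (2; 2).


The 5 primitive collections of Σ (r=5, n=2):

  P={1,3}:  v_{1} + v_{3} = 0  →  sig = (2; —)
  P={2,5}:  v_{2} + v_{5} = 0  →  sig = (2; —)
  P={1,4}:  v_{1} + v_{4} = v_{5}  →  sig = (2; 1)
  P={2,4}:  v_{2} + v_{4} = v_{3}  →  sig = (2; 1)
  P={3,5}:  v_{3} + v_{5} = v_{4}  →  sig = (2; 1)

Signatures (|P|; sorted positive RHS coefficients), sorted:
{ (2; —) ×2,  (2; 1) ×3 }


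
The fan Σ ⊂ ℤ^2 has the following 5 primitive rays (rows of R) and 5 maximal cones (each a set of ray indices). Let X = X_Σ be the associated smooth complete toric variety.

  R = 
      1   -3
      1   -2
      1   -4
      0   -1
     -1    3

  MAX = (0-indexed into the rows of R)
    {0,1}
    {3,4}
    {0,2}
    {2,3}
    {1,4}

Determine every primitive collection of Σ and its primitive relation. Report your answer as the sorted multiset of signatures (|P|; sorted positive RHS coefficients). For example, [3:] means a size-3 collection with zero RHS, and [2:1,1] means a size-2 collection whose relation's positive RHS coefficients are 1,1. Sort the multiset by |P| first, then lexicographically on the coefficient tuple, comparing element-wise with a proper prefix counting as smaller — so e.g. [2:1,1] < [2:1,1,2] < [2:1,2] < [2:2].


The 5 primitive collections of Σ (r=5, n=2):

  • {0,4}:  v_{0} + v_{4} = 0  ⟹  sig = [2:]
  • {0,3}:  v_{0} + v_{3} = v_{2}  ⟹  sig = [2:1]
  • {1,3}:  v_{1} + v_{3} = v_{0}  ⟹  sig = [2:1]
  • {2,4}:  v_{2} + v_{4} = v_{3}  ⟹  sig = [2:1]
  • {1,2}:  v_{1} + v_{2} = 2·v_{0}  ⟹  sig = [2:2]

Sorted signature multiset PRS(X):
[[2:], [2:1], [2:1], [2:1], [2:2]]


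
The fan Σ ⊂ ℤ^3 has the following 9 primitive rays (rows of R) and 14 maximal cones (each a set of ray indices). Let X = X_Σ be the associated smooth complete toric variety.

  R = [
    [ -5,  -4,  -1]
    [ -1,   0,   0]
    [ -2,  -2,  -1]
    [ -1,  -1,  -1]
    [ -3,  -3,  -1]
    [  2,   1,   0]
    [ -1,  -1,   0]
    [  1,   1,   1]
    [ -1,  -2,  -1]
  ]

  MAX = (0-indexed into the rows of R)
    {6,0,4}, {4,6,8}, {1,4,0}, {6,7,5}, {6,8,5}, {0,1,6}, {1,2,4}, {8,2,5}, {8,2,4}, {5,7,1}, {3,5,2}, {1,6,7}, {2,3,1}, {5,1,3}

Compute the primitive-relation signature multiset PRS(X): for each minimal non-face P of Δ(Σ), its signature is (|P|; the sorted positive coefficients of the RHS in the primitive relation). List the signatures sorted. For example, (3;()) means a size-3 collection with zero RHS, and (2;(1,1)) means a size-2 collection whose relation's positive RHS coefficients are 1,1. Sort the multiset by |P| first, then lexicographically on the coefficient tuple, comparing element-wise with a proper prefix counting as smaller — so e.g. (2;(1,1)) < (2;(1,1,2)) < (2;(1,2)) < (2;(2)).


Σ has 18 primitive collections:

  P = {3,7}:  v_{3} + v_{7} = 0  so sig = (2;())
  P = {0,5}:  v_{0} + v_{5} = v_{4}  so sig = (2;(1))
  P = {1,8}:  v_{1} + v_{8} = v_{2}  so sig = (2;(1))
  P = {2,6}:  v_{2} + v_{6} = v_{4}  so sig = (2;(1))
  P = {2,7}:  v_{2} + v_{7} = v_{6}  so sig = (2;(1))
  P = {3,6}:  v_{3} + v_{6} = v_{2}  so sig = (2;(1))
  P = {4,5}:  v_{4} + v_{5} = v_{8}  so sig = (2;(1))
  P = {0,3}:  v_{0} + v_{3} = v_{1} + v_{2} + v_{4}  so sig = (2;(1,1,1))
  P = {0,2}:  v_{0} + v_{2} = v_{1} + 2·v_{4}  so sig = (2;(1,2))
  P = {3,8}:  v_{3} + v_{8} = 2·v_{2} + v_{5}  so sig = (2;(1,2))
  P = {7,8}:  v_{7} + v_{8} = v_{5} + 2·v_{6}  so sig = (2;(1,2))
  P = {0,7}:  v_{0} + v_{7} = v_{1} + 3·v_{6}  so sig = (2;(1,3))
  P = {0,8}:  v_{0} + v_{8} = 2·v_{4}  so sig = (2;(2))
  P = {3,4}:  v_{3} + v_{4} = 2·v_{2}  so sig = (2;(2))
  P = {4,7}:  v_{4} + v_{7} = 2·v_{6}  so sig = (2;(2))
  P = {1,5,6}:  v_{1} + v_{5} + v_{6} = 0  so sig = (3;())
  P = {1,2,5}:  v_{1} + v_{2} + v_{5} = v_{3}  so sig = (3;(1))
  P = {1,4,6}:  v_{1} + v_{4} + v_{6} = v_{0}  so sig = (3;(1))

so the primitive-relation signature multiset is
    (2;())
    (2;(1))
    (2;(1))
    (2;(1))
    (2;(1))
    (2;(1))
    (2;(1))
    (2;(1,1,1))
    (2;(1,2))
    (2;(1,2))
    (2;(1,2))
    (2;(1,3))
    (2;(2))
    (2;(2))
    (2;(2))
    (3;())
    (3;(1))
    (3;(1))


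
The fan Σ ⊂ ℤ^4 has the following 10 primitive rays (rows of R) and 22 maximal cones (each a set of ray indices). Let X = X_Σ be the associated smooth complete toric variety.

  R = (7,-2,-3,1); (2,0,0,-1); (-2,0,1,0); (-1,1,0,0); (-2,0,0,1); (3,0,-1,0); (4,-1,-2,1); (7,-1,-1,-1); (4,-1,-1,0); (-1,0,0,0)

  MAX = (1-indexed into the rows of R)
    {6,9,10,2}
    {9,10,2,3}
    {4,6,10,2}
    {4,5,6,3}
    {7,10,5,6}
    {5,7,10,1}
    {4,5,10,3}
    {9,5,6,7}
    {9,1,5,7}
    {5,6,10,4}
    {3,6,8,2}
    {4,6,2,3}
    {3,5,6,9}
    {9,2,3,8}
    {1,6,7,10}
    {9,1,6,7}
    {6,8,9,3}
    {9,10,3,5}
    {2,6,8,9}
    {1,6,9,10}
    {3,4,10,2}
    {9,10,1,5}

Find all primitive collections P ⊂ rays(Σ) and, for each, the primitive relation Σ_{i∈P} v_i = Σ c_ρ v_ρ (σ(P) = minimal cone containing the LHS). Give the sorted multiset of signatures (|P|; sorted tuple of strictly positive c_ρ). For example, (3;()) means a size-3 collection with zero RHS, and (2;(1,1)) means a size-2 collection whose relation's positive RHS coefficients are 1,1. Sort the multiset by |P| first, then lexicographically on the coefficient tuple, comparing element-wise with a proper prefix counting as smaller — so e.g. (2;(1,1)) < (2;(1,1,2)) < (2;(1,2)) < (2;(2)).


18 collections generate NE(X_Σ); each relation:

  P={2,5}:  v_{2} + v_{5} = 0 ; sig = (2;())
  P={4,9}:  v_{4} + v_{9} = v_{6} ; sig = (2;(1))
  P={3,7}:  v_{3} + v_{7} = v_{5} + v_{9} ; sig = (2;(1,1))
  P={8,10}:  v_{8} + v_{10} = v_{2} + v_{9} ; sig = (2;(1,1))
  P={1,4}:  v_{1} + v_{4} = v_{6} + v_{7} + v_{10} ; sig = (2;(1,1,1))
  P={2,7}:  v_{2} + v_{7} = v_{6} + v_{9} + v_{10} ; sig = (2;(1,1,1))
  P={5,8}:  v_{5} + v_{8} = v_{3} + v_{6} + v_{9} ; sig = (2;(1,1,1))
  P={1,3}:  v_{1} + v_{3} = v_{5} + 2·v_{9} + v_{10} ; sig = (2;(1,1,2))
  P={4,7}:  v_{4} + v_{7} = v_{5} + 2·v_{6} + v_{10} ; sig = (2;(1,1,2))
  P={4,8}:  v_{4} + v_{8} = v_{2} + v_{3} + 2·v_{6} ; sig = (2;(1,1,2))
  P={1,8}:  v_{1} + v_{8} = v_{6} + 3·v_{9} + v_{10} ; sig = (2;(1,1,3))
  P={7,8}:  v_{7} + v_{8} = v_{6} + 2·v_{9} ; sig = (2;(1,2))
  P={1,2}:  v_{1} + v_{2} = v_{6} + 2·v_{9} + 2·v_{10} ; sig = (2;(1,2,2))
  P={3,6,10}:  v_{3} + v_{6} + v_{10} = 0 ; sig = (3;())
  P={7,9,10}:  v_{7} + v_{9} + v_{10} = v_{1} ; sig = (3;(1))
  P={1,5,6}:  v_{1} + v_{5} + v_{6} = 2·v_{7} ; sig = (3;(2))
  P={2,3,6,9}:  v_{2} + v_{3} + v_{6} + v_{9} = v_{8} ; sig = (4;(1))
  P={5,6,9,10}:  v_{5} + v_{6} + v_{9} + v_{10} = v_{7} ; sig = (4;(1))

Sorted signature multiset PRS(X):
{ (2;()),  (2;(1)),  (2;(1,1)) ×2,  (2;(1,1,1)) ×3,  (2;(1,1,2)) ×3,  (2;(1,1,3)),  (2;(1,2)),  (2;(1,2,2)),  (3;()),  (3;(1)),  (3;(2)),  (4;(1)) ×2 }


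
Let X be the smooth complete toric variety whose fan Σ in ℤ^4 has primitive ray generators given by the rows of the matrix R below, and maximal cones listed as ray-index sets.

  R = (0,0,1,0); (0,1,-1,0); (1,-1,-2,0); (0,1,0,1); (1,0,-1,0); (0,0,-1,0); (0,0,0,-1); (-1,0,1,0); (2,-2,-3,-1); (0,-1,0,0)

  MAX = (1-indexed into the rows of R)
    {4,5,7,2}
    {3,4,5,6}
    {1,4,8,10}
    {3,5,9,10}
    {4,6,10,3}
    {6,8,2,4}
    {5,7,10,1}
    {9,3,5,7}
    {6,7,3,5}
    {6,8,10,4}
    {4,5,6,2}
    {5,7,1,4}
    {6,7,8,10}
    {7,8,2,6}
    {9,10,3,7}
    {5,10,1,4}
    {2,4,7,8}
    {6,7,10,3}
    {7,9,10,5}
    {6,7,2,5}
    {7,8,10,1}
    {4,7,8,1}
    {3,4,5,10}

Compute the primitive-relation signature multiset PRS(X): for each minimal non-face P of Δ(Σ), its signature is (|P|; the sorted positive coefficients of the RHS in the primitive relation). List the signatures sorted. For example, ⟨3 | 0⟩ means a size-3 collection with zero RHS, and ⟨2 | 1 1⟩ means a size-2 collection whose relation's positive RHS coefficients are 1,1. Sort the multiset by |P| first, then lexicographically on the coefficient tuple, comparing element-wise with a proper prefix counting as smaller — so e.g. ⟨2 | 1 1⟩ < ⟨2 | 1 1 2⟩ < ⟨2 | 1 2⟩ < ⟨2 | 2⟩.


17 collections generate NE(X_Σ); each relation:

  P={1,6}:  v_{1} + v_{6} = 0  so sig = ⟨2 | 0⟩
  P={5,8}:  v_{5} + v_{8} = 0  so sig = ⟨2 | 0⟩
  P={2,10}:  v_{2} + v_{10} = v_{6}  so sig = ⟨2 | 1⟩
  P={1,2}:  v_{1} + v_{2} = v_{4} + v_{7}  so sig = ⟨2 | 1 1⟩
  P={1,3}:  v_{1} + v_{3} = v_{5} + v_{10}  so sig = ⟨2 | 1 1⟩
  P={3,8}:  v_{3} + v_{8} = v_{6} + v_{10}  so sig = ⟨2 | 1 1⟩
  P={4,9}:  v_{4} + v_{9} = v_{3} + v_{5}  so sig = ⟨2 | 1 1⟩
  P={8,9}:  v_{8} + v_{9} = v_{3} + v_{7} + v_{10}  so sig = ⟨2 | 1 1 1⟩
  P={2,9}:  v_{2} + v_{9} = v_{3} + v_{5} + v_{6} + v_{7}  so sig = ⟨2 | 1 1 1 1⟩
  P={2,3}:  v_{2} + v_{3} = v_{5} + 2·v_{6}  so sig = ⟨2 | 1 2⟩
  P={6,9}:  v_{6} + v_{9} = 2·v_{3} + v_{7}  so sig = ⟨2 | 1 2⟩
  P={1,9}:  v_{1} + v_{9} = 2·v_{5} + v_{7} + 2·v_{10}  so sig = ⟨2 | 1 2 2⟩
  P={4,7,10}:  v_{4} + v_{7} + v_{10} = 0  so sig = ⟨3 | 0⟩
  P={4,6,7}:  v_{4} + v_{6} + v_{7} = v_{2}  so sig = ⟨3 | 1⟩
  P={5,6,10}:  v_{5} + v_{6} + v_{10} = v_{3}  so sig = ⟨3 | 1⟩
  P={3,4,7}:  v_{3} + v_{4} + v_{7} = v_{5} + v_{6}  so sig = ⟨3 | 1 1⟩
  P={3,5,7,10}:  v_{3} + v_{5} + v_{7} + v_{10} = v_{9}  so sig = ⟨4 | 1⟩

Signatures (|P|; sorted positive RHS coefficients), sorted:
[⟨2 | 0⟩, ⟨2 | 0⟩, ⟨2 | 1⟩, ⟨2 | 1 1⟩, ⟨2 | 1 1⟩, ⟨2 | 1 1⟩, ⟨2 | 1 1⟩, ⟨2 | 1 1 1⟩, ⟨2 | 1 1 1 1⟩, ⟨2 | 1 2⟩, ⟨2 | 1 2⟩, ⟨2 | 1 2 2⟩, ⟨3 | 0⟩, ⟨3 | 1⟩, ⟨3 | 1⟩, ⟨3 | 1 1⟩, ⟨4 | 1⟩]


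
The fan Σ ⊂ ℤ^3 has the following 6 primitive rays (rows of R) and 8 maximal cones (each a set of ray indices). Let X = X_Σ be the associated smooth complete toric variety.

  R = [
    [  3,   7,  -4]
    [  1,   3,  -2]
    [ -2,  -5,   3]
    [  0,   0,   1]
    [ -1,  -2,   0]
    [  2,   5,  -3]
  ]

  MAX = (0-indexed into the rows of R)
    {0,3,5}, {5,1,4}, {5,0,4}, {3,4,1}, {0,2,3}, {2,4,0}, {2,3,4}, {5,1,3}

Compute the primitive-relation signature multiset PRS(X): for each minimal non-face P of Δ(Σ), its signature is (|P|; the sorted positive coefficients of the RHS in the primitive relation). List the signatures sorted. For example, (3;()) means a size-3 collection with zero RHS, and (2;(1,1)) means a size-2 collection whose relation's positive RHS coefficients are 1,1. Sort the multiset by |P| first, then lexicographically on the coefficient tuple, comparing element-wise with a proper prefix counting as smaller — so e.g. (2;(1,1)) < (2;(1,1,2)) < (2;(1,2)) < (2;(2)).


Σ has 5 primitive collections:

  P = {2,5}:  v_{2} + v_{5} = 0 — sig = (2;())
  P = {1,2}:  v_{1} + v_{2} = v_{3} + v_{4} — sig = (2;(1,1))
  P = {0,1}:  v_{0} + v_{1} = 2·v_{5} — sig = (2;(2))
  P = {0,3,4}:  v_{0} + v_{3} + v_{4} = v_{5} — sig = (3;(1))
  P = {3,4,5}:  v_{3} + v_{4} + v_{5} = v_{1} — sig = (3;(1))

Signatures (|P|; sorted positive RHS coefficients), sorted:
    (2;())
    (2;(1,1))
    (2;(2))
    (3;(1))
    (3;(1))


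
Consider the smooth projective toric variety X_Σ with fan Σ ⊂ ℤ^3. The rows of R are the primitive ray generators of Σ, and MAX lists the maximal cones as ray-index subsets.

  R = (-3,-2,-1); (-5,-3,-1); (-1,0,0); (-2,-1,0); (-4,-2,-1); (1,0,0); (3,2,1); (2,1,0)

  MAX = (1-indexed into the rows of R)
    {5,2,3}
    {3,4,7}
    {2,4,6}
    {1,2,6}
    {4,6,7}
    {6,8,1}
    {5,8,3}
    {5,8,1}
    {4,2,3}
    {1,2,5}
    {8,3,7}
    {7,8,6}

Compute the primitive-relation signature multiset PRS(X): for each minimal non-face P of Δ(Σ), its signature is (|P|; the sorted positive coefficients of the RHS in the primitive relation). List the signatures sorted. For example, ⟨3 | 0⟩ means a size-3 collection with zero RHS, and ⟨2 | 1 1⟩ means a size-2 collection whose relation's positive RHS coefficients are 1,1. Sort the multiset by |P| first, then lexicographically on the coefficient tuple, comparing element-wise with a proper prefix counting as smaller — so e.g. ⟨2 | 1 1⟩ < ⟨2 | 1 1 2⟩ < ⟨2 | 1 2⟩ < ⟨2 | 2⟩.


Σ has 10 primitive collections:

  • {1,7}:  v_{1} + v_{7} = 0 ; sig = ⟨2 | 0⟩
  • {3,6}:  v_{3} + v_{6} = 0 ; sig = ⟨2 | 0⟩
  • {4,8}:  v_{4} + v_{8} = 0 ; sig = ⟨2 | 0⟩
  • {1,3}:  v_{1} + v_{3} = v_{5} ; sig = ⟨2 | 1⟩
  • {1,4}:  v_{1} + v_{4} = v_{2} ; sig = ⟨2 | 1⟩
  • {2,7}:  v_{2} + v_{7} = v_{4} ; sig = ⟨2 | 1⟩
  • {2,8}:  v_{2} + v_{8} = v_{1} ; sig = ⟨2 | 1⟩
  • {5,6}:  v_{5} + v_{6} = v_{1} ; sig = ⟨2 | 1⟩
  • {5,7}:  v_{5} + v_{7} = v_{3} ; sig = ⟨2 | 1⟩
  • {4,5}:  v_{4} + v_{5} = v_{2} + v_{3} ; sig = ⟨2 | 1 1⟩

Sorted signature multiset PRS(X):
    ⟨2 | 0⟩
    ⟨2 | 0⟩
    ⟨2 | 0⟩
    ⟨2 | 1⟩
    ⟨2 | 1⟩
    ⟨2 | 1⟩
    ⟨2 | 1⟩
    ⟨2 | 1⟩
    ⟨2 | 1⟩
    ⟨2 | 1 1⟩


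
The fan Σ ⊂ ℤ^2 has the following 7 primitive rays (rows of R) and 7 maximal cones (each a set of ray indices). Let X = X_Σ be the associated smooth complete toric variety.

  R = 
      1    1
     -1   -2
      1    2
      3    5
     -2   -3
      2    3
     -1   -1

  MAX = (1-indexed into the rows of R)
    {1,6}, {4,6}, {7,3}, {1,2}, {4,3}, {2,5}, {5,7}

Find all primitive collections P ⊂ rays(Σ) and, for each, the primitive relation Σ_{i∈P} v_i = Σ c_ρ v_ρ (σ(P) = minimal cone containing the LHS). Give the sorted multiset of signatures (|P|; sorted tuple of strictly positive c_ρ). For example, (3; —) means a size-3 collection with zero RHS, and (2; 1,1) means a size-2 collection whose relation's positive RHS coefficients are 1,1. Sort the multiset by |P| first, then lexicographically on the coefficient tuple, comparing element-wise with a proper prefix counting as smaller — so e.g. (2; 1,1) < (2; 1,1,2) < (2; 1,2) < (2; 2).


Minimal non-faces — 14 found among 7 rays, 7 max cones:

  P={1,7}:  v_{1} + v_{7} = 0  so sig = (2; —)
  P={2,3}:  v_{2} + v_{3} = 0  so sig = (2; —)
  P={5,6}:  v_{5} + v_{6} = 0  so sig = (2; —)
  P={1,3}:  v_{1} + v_{3} = v_{6}  so sig = (2; 1)
  P={1,5}:  v_{1} + v_{5} = v_{2}  so sig = (2; 1)
  P={2,4}:  v_{2} + v_{4} = v_{6}  so sig = (2; 1)
  P={2,6}:  v_{2} + v_{6} = v_{1}  so sig = (2; 1)
  P={2,7}:  v_{2} + v_{7} = v_{5}  so sig = (2; 1)
  P={3,5}:  v_{3} + v_{5} = v_{7}  so sig = (2; 1)
  P={3,6}:  v_{3} + v_{6} = v_{4}  so sig = (2; 1)
  P={4,5}:  v_{4} + v_{5} = v_{3}  so sig = (2; 1)
  P={6,7}:  v_{6} + v_{7} = v_{3}  so sig = (2; 1)
  P={1,4}:  v_{1} + v_{4} = 2·v_{6}  so sig = (2; 2)
  P={4,7}:  v_{4} + v_{7} = 2·v_{3}  so sig = (2; 2)

Hence PRS(X_Σ) =
[(2; —), (2; —), (2; —), (2; 1), (2; 1), (2; 1), (2; 1), (2; 1), (2; 1), (2; 1), (2; 1), (2; 1), (2; 2), (2; 2)]


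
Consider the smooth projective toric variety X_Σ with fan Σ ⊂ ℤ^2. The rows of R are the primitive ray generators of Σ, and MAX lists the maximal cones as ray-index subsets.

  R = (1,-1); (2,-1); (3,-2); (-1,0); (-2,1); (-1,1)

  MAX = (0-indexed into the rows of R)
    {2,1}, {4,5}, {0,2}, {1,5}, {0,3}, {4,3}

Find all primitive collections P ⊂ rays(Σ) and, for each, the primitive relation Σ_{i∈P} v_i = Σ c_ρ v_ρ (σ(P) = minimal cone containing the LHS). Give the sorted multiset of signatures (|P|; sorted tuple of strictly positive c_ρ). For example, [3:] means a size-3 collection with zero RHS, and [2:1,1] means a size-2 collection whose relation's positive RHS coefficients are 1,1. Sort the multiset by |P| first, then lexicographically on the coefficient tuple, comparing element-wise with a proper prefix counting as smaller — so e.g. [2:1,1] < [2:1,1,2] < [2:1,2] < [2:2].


Δ(Σ) — 6 vertices, 9 min non-faces:

  • {0,5}:  v_{0} + v_{5} = 0  so sig = [2:]
  • {1,4}:  v_{1} + v_{4} = 0  so sig = [2:]
  • {0,1}:  v_{0} + v_{1} = v_{2}  so sig = [2:1]
  • {0,4}:  v_{0} + v_{4} = v_{3}  so sig = [2:1]
  • {1,3}:  v_{1} + v_{3} = v_{0}  so sig = [2:1]
  • {2,4}:  v_{2} + v_{4} = v_{0}  so sig = [2:1]
  • {2,5}:  v_{2} + v_{5} = v_{1}  so sig = [2:1]
  • {3,5}:  v_{3} + v_{5} = v_{4}  so sig = [2:1]
  • {2,3}:  v_{2} + v_{3} = 2·v_{0}  so sig = [2:2]

Hence PRS(X_Σ) =
{ [2:] ×2,  [2:1] ×6,  [2:2] }


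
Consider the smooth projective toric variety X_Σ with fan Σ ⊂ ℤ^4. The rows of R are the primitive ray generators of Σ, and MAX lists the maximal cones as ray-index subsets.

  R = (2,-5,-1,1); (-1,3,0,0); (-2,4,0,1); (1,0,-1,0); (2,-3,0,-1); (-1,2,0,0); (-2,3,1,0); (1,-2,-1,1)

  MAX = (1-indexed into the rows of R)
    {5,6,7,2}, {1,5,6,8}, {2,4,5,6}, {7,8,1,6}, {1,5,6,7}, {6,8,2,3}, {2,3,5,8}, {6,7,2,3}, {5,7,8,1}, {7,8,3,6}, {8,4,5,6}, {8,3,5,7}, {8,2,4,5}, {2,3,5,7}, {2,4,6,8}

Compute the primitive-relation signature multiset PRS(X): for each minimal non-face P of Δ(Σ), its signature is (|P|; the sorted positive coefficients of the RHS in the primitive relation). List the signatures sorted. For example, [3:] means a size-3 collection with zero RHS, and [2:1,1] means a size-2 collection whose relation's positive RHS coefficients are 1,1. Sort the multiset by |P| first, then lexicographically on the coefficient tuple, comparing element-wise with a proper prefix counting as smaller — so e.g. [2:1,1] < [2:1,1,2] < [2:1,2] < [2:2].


9 collections generate NE(X_Σ); each relation:

  P={1,2}:  v_{1} + v_{2} = v_{8} ; sig = [2:1]
  P={4,7}:  v_{4} + v_{7} = v_{2} ; sig = [2:1]
  P={1,4}:  v_{1} + v_{4} = v_{5} + v_{6} + 2·v_{8} ; sig = [2:1,1,2]
  P={1,3}:  v_{1} + v_{3} = v_{7} + 2·v_{8} ; sig = [2:1,2]
  P={3,4}:  v_{3} + v_{4} = 2·v_{2} + v_{8} ; sig = [2:1,2]
  P={2,7,8}:  v_{2} + v_{7} + v_{8} = v_{3} ; sig = [3:1]
  P={3,5,6}:  v_{3} + v_{5} + v_{6} = v_{2} ; sig = [3:1]
  P={5,6,7,8}:  v_{5} + v_{6} + v_{7} + v_{8} = 0 ; sig = [4:]
  P={2,5,6,8}:  v_{2} + v_{5} + v_{6} + v_{8} = v_{4} ; sig = [4:1]

so the primitive-relation signature multiset is
    |P|=2: 5 collections, coeffs (1), (1), (1,1,2), (1,2), (1,2)
    |P|=3: 2 collections, coeffs (1), (1)
    |P|=4: 2 collections, coeffs (), (1)


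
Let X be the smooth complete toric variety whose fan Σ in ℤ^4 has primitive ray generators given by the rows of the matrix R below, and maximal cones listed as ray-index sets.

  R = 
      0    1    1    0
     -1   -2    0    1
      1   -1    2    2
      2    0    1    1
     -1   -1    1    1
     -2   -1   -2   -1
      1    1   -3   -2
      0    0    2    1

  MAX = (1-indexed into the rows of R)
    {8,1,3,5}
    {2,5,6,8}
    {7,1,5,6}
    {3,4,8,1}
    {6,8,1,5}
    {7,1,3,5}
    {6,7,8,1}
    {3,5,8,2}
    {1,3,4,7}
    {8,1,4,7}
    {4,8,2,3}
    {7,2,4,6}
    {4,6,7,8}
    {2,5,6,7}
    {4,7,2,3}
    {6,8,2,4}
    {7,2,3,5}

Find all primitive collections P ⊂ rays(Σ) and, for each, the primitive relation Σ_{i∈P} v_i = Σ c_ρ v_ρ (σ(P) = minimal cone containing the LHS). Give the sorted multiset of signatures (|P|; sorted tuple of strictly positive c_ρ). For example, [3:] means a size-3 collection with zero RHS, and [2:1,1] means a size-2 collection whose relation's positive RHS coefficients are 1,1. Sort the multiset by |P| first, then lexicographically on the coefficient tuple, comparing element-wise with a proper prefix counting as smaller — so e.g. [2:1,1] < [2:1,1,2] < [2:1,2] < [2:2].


Minimal non-faces — 7 found among 8 rays, 17 max cones:

  P={1,2}:  v_{1} + v_{2} = v_{5}  ⇒ sig = [2:1]
  P={3,6}:  v_{3} + v_{6} = v_{2}  ⇒ sig = [2:1]
  P={4,5}:  v_{4} + v_{5} = v_{3}  ⇒ sig = [2:1]
  P={1,4,6}:  v_{1} + v_{4} + v_{6} = 0  ⇒ sig = [3:]
  P={5,7,8}:  v_{5} + v_{7} + v_{8} = 0  ⇒ sig = [3:]
  P={3,7,8}:  v_{3} + v_{7} + v_{8} = v_{4}  ⇒ sig = [3:1]
  P={2,7,8}:  v_{2} + v_{7} + v_{8} = v_{4} + v_{6}  ⇒ sig = [3:1,1]

Sorted signature multiset PRS(X):
{ [2:1] ×3,  [3:] ×2,  [3:1],  [3:1,1] }


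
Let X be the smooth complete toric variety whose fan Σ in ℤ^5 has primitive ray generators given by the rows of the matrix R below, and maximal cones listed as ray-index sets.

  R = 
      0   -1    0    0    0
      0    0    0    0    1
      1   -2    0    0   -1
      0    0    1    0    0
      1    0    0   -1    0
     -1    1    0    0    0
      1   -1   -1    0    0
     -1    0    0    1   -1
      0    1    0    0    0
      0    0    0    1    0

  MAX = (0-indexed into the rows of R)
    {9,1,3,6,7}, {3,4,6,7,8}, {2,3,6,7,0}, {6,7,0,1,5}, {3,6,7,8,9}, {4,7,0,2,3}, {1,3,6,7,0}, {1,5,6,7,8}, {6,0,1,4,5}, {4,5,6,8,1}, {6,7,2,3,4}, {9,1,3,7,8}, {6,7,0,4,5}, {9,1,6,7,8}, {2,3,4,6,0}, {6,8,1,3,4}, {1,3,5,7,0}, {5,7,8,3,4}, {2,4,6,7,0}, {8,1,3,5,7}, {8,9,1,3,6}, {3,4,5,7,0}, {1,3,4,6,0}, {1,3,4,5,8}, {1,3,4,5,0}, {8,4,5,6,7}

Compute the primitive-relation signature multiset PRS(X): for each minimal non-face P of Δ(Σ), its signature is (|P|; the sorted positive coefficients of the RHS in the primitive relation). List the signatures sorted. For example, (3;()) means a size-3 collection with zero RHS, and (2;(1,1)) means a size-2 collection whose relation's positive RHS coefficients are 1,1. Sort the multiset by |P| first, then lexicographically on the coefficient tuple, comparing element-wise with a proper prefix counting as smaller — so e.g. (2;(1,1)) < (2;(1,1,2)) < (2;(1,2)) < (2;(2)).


The 12 primitive collections of Σ (r=10, n=5):

  P={0,8}:  v_{0} + v_{8} = 0 — sig = (2;())
  P={1,2}:  v_{1} + v_{2} = v_{0} + v_{3} + v_{6} — sig = (2;(1,1,1))
  P={2,5}:  v_{2} + v_{5} = v_{0} + v_{4} + v_{7} — sig = (2;(1,1,1))
  P={4,9}:  v_{4} + v_{9} = v_{3} + v_{6} + v_{8} — sig = (2;(1,1,1))
  P={5,9}:  v_{5} + v_{9} = v_{1} + v_{7} + v_{8} — sig = (2;(1,1,1))
  P={0,9}:  v_{0} + v_{9} = v_{1} + v_{3} + v_{6} + v_{7} — sig = (2;(1,1,1,1))
  P={2,8}:  v_{2} + v_{8} = v_{3} + v_{4} + v_{6} + v_{7} — sig = (2;(1,1,1,1))
  P={2,9}:  v_{2} + v_{9} = 2·v_{3} + 2·v_{6} + v_{7} — sig = (2;(1,2,2))
  P={1,4,7}:  v_{1} + v_{4} + v_{7} = 0 — sig = (3;())
  P={3,5,6}:  v_{3} + v_{5} + v_{6} = 0 — sig = (3;())
  P={0,3,4,6,7}:  v_{0} + v_{3} + v_{4} + v_{6} + v_{7} = v_{2} — sig = (5;(1))
  P={1,3,6,7,8}:  v_{1} + v_{3} + v_{6} + v_{7} + v_{8} = v_{9} — sig = (5;(1))

so the primitive-relation signature multiset is
    (2;())
    (2;(1,1,1))
    (2;(1,1,1))
    (2;(1,1,1))
    (2;(1,1,1))
    (2;(1,1,1,1))
    (2;(1,1,1,1))
    (2;(1,2,2))
    (3;())
    (3;())
    (5;(1))
    (5;(1))


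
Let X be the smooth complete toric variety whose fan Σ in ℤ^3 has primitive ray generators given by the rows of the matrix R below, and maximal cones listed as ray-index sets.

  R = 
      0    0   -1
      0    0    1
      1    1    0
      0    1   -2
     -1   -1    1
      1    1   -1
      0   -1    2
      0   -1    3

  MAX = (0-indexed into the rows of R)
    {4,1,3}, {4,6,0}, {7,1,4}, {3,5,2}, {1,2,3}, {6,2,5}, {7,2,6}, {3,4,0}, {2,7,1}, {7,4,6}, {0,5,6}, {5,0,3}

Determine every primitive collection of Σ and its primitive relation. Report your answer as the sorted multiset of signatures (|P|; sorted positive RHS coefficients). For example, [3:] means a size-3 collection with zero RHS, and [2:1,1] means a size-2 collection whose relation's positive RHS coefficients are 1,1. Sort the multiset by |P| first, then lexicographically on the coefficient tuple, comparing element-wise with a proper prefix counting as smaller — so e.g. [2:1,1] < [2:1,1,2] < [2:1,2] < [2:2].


Minimal non-faces — 10 found among 8 rays, 12 max cones:

  • {0,1}:  v_{0} + v_{1} = 0  ⇒ sig = [2:]
  • {3,6}:  v_{3} + v_{6} = 0  ⇒ sig = [2:]
  • {4,5}:  v_{4} + v_{5} = 0  ⇒ sig = [2:]
  • {0,2}:  v_{0} + v_{2} = v_{5}  ⇒ sig = [2:1]
  • {0,7}:  v_{0} + v_{7} = v_{6}  ⇒ sig = [2:1]
  • {1,5}:  v_{1} + v_{5} = v_{2}  ⇒ sig = [2:1]
  • {1,6}:  v_{1} + v_{6} = v_{7}  ⇒ sig = [2:1]
  • {2,4}:  v_{2} + v_{4} = v_{1}  ⇒ sig = [2:1]
  • {3,7}:  v_{3} + v_{7} = v_{1}  ⇒ sig = [2:1]
  • {5,7}:  v_{5} + v_{7} = v_{2} + v_{6}  ⇒ sig = [2:1,1]

Hence PRS(X_Σ) =
    [2:]
    [2:]
    [2:]
    [2:1]
    [2:1]
    [2:1]
    [2:1]
    [2:1]
    [2:1]
    [2:1,1]


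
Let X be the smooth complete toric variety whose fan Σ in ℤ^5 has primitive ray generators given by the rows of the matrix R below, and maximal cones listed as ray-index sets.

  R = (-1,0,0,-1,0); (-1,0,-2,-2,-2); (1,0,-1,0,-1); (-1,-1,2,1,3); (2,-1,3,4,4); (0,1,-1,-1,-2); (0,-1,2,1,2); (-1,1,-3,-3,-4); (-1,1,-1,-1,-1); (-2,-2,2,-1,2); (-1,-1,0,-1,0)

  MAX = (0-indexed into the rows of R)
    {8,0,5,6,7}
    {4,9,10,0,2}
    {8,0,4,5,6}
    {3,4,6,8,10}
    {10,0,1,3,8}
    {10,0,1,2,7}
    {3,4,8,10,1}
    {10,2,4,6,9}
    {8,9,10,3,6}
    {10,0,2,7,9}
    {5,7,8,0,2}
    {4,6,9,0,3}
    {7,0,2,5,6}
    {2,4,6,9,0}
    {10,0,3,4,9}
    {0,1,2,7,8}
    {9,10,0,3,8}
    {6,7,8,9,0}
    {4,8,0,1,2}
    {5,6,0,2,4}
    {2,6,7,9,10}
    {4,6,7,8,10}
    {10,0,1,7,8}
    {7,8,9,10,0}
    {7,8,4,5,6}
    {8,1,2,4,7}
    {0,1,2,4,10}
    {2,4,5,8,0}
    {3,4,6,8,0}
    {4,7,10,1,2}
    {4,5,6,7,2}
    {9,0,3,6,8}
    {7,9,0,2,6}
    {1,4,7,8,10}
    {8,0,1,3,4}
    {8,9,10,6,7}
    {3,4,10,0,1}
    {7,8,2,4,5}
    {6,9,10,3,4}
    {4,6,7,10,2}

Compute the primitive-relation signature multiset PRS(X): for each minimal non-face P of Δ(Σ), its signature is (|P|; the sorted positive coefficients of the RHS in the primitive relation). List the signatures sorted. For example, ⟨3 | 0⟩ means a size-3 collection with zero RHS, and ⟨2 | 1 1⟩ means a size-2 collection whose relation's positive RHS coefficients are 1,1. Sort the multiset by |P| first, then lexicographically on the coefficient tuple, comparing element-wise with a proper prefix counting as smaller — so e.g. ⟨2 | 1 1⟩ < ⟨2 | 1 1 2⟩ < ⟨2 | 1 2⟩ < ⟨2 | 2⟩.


Δ(Σ) — 11 vertices, 16 min non-faces:

  P = {1,5}:  v_{1} + v_{5} = v_{7} ; sig = ⟨2 | 1⟩
  P = {1,6}:  v_{1} + v_{6} = v_{10} ; sig = ⟨2 | 1⟩
  P = {3,5}:  v_{3} + v_{5} = v_{6} + v_{8} ; sig = ⟨2 | 1 1⟩
  P = {3,7}:  v_{3} + v_{7} = v_{8} + v_{10} ; sig = ⟨2 | 1 1⟩
  P = {5,10}:  v_{5} + v_{10} = v_{6} + v_{7} ; sig = ⟨2 | 1 1⟩
  P = {2,3}:  v_{2} + v_{3} = v_{0} + v_{1} + v_{4} ; sig = ⟨2 | 1 1 1⟩
  P = {5,9}:  v_{5} + v_{9} = v_{0} + 2·v_{6} + v_{7} ; sig = ⟨2 | 1 1 2⟩
  P = {1,9}:  v_{1} + v_{9} = v_{0} + 2·v_{10} ; sig = ⟨2 | 1 2⟩
  P = {0,4,7}:  v_{0} + v_{4} + v_{7} = 0 ; sig = ⟨3 | 0⟩
  P = {2,6,8}:  v_{2} + v_{6} + v_{8} = 0 ; sig = ⟨3 | 0⟩
  P = {0,6,10}:  v_{0} + v_{6} + v_{10} = v_{9} ; sig = ⟨3 | 1⟩
  P = {2,8,10}:  v_{2} + v_{8} + v_{10} = v_{1} ; sig = ⟨3 | 1⟩
  P = {2,8,9}:  v_{2} + v_{8} + v_{9} = v_{0} + v_{10} ; sig = ⟨3 | 1 1⟩
  P = {4,7,9}:  v_{4} + v_{7} + v_{9} = v_{6} + v_{10} ; sig = ⟨3 | 1 1⟩
  P = {4,8,9}:  v_{4} + v_{8} + v_{9} = v_{3} + v_{6} ; sig = ⟨3 | 1 1⟩
  P = {0,4,8,10}:  v_{0} + v_{4} + v_{8} + v_{10} = v_{3} ; sig = ⟨4 | 1⟩

Signatures (|P|; sorted positive RHS coefficients), sorted:
    |P|=2: 8 collections, coeffs (1), (1), (1,1), (1,1), (1,1), (1,1,1), (1,1,2), (1,2)
    |P|=3: 7 collections, coeffs (), (), (1), (1), (1,1), (1,1), (1,1)
    |P|=4: 1 collection, coeffs (1)


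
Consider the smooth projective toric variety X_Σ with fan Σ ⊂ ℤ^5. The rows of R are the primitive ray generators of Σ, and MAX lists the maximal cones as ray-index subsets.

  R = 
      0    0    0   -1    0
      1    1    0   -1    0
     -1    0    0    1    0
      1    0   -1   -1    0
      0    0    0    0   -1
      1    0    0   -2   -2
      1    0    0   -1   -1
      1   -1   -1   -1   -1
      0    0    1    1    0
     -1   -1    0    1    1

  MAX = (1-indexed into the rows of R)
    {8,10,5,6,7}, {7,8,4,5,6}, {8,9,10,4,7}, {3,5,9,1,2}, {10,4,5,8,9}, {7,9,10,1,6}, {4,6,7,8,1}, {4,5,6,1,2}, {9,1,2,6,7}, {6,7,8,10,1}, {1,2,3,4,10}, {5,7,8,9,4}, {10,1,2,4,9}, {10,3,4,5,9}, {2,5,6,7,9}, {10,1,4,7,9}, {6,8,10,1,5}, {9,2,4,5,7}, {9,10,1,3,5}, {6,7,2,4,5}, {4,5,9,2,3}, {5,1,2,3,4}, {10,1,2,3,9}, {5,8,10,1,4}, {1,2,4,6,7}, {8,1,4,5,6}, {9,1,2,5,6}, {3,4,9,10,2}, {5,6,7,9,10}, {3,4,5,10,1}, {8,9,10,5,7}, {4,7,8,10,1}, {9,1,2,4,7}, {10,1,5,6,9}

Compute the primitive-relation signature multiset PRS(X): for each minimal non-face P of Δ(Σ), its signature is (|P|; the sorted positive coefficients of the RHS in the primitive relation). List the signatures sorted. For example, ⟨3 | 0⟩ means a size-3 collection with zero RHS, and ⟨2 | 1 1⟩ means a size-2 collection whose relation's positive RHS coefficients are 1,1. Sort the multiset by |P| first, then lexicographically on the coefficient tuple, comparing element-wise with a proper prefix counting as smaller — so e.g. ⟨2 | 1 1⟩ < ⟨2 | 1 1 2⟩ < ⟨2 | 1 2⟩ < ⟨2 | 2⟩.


Σ has 15 primitive collections:

  • {3,7}:  v_{3} + v_{7} = v_{5} ; sig = ⟨2 | 1⟩
  • {2,8}:  v_{2} + v_{8} = v_{4} + v_{7} ; sig = ⟨2 | 1 1⟩
  • {3,8}:  v_{3} + v_{8} = v_{4} + 2·v_{5} + v_{10} ; sig = ⟨2 | 1 1 2⟩
  • {3,6}:  v_{3} + v_{6} = v_{1} + 2·v_{5} ; sig = ⟨2 | 1 2⟩
  • {2,5,10}:  v_{2} + v_{5} + v_{10} = 0 ; sig = ⟨3 | 0⟩
  • {1,5,7}:  v_{1} + v_{5} + v_{7} = v_{6} ; sig = ⟨3 | 1⟩
  • {2,6,10}:  v_{2} + v_{6} + v_{10} = v_{1} + v_{7} ; sig = ⟨3 | 1 1⟩
  • {4,6,10}:  v_{4} + v_{6} + v_{10} = v_{1} + v_{8} ; sig = ⟨3 | 1 1⟩
  • {2,7,10}:  v_{2} + v_{7} + v_{10} = v_{1} + v_{4} + v_{9} ; sig = ⟨3 | 1 1 1⟩
  • {6,8,9}:  v_{6} + v_{8} + v_{9} = v_{5} + 3·v_{7} + v_{10} ; sig = ⟨3 | 1 1 3⟩
  • {1,8,9}:  v_{1} + v_{8} + v_{9} = 2·v_{7} + v_{10} ; sig = ⟨3 | 1 2⟩
  • {4,6,9}:  v_{4} + v_{6} + v_{9} = 2·v_{7} ; sig = ⟨3 | 2⟩
  • {1,3,4,9}:  v_{1} + v_{3} + v_{4} + v_{9} = 0 ; sig = ⟨4 | 0⟩
  • {1,4,5,9}:  v_{1} + v_{4} + v_{5} + v_{9} = v_{7} ; sig = ⟨4 | 1⟩
  • {4,5,7,10}:  v_{4} + v_{5} + v_{7} + v_{10} = v_{8} ; sig = ⟨4 | 1⟩

Hence PRS(X_Σ) =
[⟨2 | 1⟩, ⟨2 | 1 1⟩, ⟨2 | 1 1 2⟩, ⟨2 | 1 2⟩, ⟨3 | 0⟩, ⟨3 | 1⟩, ⟨3 | 1 1⟩, ⟨3 | 1 1⟩, ⟨3 | 1 1 1⟩, ⟨3 | 1 1 3⟩, ⟨3 | 1 2⟩, ⟨3 | 2⟩, ⟨4 | 0⟩, ⟨4 | 1⟩, ⟨4 | 1⟩]


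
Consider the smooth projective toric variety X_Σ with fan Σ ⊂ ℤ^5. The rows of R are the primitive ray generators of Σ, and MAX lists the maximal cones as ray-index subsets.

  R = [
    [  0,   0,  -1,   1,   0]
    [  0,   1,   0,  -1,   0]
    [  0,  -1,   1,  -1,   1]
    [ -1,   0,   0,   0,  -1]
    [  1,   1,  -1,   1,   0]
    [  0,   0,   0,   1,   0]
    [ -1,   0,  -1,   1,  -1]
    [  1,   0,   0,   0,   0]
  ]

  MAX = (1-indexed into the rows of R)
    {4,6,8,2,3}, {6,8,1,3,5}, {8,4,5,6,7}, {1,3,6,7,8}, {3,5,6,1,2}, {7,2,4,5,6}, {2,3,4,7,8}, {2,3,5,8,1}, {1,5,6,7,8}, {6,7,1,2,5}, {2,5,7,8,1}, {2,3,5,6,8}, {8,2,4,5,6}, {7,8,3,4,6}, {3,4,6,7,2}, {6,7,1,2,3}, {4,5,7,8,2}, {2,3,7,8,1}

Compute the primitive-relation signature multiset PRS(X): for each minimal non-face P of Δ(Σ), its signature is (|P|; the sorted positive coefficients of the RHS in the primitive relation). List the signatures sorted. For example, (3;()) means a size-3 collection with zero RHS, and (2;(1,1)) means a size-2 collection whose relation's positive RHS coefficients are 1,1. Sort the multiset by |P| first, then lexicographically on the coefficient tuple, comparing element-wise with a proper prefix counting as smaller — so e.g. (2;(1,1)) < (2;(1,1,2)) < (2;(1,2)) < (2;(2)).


|primitive collections| = 5. Relations:

  P={1,4}:  v_{1} + v_{4} = v_{7}  so sig = (2;(1))
  P={3,4,5}:  v_{3} + v_{4} + v_{5} = 0  so sig = (3;())
  P={3,5,7}:  v_{3} + v_{5} + v_{7} = v_{1}  so sig = (3;(1))
  P={1,2,6,8}:  v_{1} + v_{2} + v_{6} + v_{8} = v_{5}  so sig = (4;(1))
  P={2,6,7,8}:  v_{2} + v_{6} + v_{7} + v_{8} = v_{4} + v_{5}  so sig = (4;(1,1))

so the primitive-relation signature multiset is
    (2;(1))
    (3;())
    (3;(1))
    (4;(1))
    (4;(1,1))


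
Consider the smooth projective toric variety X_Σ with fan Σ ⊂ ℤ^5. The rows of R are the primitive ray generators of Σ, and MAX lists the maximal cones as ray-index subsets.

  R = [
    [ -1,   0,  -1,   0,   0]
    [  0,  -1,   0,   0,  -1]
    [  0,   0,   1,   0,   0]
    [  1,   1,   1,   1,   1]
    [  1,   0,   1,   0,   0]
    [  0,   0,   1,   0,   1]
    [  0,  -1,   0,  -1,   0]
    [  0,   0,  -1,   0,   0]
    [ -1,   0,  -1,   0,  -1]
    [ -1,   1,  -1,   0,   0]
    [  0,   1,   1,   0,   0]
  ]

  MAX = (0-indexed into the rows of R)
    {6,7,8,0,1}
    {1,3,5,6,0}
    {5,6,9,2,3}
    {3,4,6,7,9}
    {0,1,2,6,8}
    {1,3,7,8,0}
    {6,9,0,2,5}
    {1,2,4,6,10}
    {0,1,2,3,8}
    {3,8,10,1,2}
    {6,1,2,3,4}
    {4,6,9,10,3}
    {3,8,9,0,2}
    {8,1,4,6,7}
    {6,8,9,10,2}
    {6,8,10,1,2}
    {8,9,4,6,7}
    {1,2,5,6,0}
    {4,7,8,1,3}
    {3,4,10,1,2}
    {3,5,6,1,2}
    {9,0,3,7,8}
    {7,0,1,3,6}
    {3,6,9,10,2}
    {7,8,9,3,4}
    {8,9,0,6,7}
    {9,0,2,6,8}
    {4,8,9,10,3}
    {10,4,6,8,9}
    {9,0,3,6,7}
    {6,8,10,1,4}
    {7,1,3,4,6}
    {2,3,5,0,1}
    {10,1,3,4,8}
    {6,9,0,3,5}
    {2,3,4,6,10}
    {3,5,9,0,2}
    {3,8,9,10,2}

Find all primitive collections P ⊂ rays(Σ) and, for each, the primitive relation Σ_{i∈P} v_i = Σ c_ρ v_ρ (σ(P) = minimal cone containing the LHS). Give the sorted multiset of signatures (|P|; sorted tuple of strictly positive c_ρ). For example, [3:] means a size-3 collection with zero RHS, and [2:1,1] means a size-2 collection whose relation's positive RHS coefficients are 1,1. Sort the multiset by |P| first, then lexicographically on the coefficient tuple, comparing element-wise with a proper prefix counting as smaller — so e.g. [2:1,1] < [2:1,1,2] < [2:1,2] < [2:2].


|primitive collections| = 14. Relations:

  P = {0,4}:  v_{0} + v_{4} = 0 — sig = [2:]
  P = {2,7}:  v_{2} + v_{7} = 0 — sig = [2:]
  P = {1,9}:  v_{1} + v_{9} = v_{8} — sig = [2:1]
  P = {0,10}:  v_{0} + v_{10} = v_{2} + v_{9} — sig = [2:1,1]
  P = {5,8}:  v_{5} + v_{8} = v_{0} + v_{2} — sig = [2:1,1]
  P = {7,10}:  v_{7} + v_{10} = v_{4} + v_{9} — sig = [2:1,1]
  P = {4,5}:  v_{4} + v_{5} = v_{2} + v_{3} + v_{6} — sig = [2:1,1,1]
  P = {5,7}:  v_{5} + v_{7} = v_{0} + v_{3} + v_{6} — sig = [2:1,1,1]
  P = {5,10}:  v_{5} + v_{10} = 2·v_{2} + v_{3} + v_{6} + v_{9} — sig = [2:1,1,1,2]
  P = {3,6,8}:  v_{3} + v_{6} + v_{8} = 0 — sig = [3:]
  P = {2,4,9}:  v_{2} + v_{4} + v_{9} = v_{10} — sig = [3:1]
  P = {2,4,8}:  v_{2} + v_{4} + v_{8} = v_{1} + v_{10} — sig = [3:1,1]
  P = {0,2,3,6}:  v_{0} + v_{2} + v_{3} + v_{6} = v_{5} — sig = [4:1]
  P = {1,3,6,10}:  v_{1} + v_{3} + v_{6} + v_{10} = v_{2} + v_{4} — sig = [4:1,1]

Sorted signature multiset PRS(X):
{ [2:] ×2,  [2:1],  [2:1,1] ×3,  [2:1,1,1] ×2,  [2:1,1,1,2],  [3:],  [3:1],  [3:1,1],  [4:1],  [4:1,1] }


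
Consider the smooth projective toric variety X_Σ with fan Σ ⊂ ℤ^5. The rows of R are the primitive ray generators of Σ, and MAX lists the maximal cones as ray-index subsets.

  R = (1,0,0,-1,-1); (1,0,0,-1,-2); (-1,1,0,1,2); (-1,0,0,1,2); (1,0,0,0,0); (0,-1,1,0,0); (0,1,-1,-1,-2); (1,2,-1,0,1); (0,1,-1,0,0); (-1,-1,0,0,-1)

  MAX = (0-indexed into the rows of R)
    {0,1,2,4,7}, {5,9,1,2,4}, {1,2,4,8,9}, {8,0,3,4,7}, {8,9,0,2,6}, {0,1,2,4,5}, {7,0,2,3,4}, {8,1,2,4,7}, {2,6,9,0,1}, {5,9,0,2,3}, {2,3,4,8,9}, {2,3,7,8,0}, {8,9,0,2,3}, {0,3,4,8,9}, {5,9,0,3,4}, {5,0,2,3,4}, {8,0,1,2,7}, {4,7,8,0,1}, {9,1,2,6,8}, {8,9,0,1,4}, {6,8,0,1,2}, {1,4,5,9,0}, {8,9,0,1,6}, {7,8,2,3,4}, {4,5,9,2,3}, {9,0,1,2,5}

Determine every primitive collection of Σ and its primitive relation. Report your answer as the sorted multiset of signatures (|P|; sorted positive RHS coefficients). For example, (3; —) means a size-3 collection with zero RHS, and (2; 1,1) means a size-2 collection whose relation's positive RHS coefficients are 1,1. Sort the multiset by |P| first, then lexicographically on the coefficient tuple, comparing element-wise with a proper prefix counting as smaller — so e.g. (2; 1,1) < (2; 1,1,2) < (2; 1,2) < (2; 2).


The 11 primitive collections of Σ (r=10, n=5):

  • {1,3}:  v_{1} + v_{3} = 0  ⟹  sig = (2; —)
  • {5,8}:  v_{5} + v_{8} = 0  ⟹  sig = (2; —)
  • {7,9}:  v_{7} + v_{9} = v_{8}  ⟹  sig = (2; 1)
  • {4,6}:  v_{4} + v_{6} = v_{1} + v_{8}  ⟹  sig = (2; 1,1)
  • {5,7}:  v_{5} + v_{7} = v_{0} + v_{2} + v_{4}  ⟹  sig = (2; 1,1,1)
  • {3,6}:  v_{3} + v_{6} = v_{0} + v_{2} + v_{8} + v_{9}  ⟹  sig = (2; 1,1,1,1)
  • {5,6}:  v_{5} + v_{6} = v_{0} + v_{1} + v_{2} + v_{9}  ⟹  sig = (2; 1,1,1,1)
  • {6,7}:  v_{6} + v_{7} = v_{0} + v_{1} + v_{2} + 2·v_{8}  ⟹  sig = (2; 1,1,1,2)
  • {0,2,4,9}:  v_{0} + v_{2} + v_{4} + v_{9} = 0  ⟹  sig = (4; —)
  • {0,2,4,8}:  v_{0} + v_{2} + v_{4} + v_{8} = v_{7}  ⟹  sig = (4; 1)
  • {0,1,2,8,9}:  v_{0} + v_{1} + v_{2} + v_{8} + v_{9} = v_{6}  ⟹  sig = (5; 1)

Hence PRS(X_Σ) =
[(2; —), (2; —), (2; 1), (2; 1,1), (2; 1,1,1), (2; 1,1,1,1), (2; 1,1,1,1), (2; 1,1,1,2), (4; —), (4; 1), (5; 1)]
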